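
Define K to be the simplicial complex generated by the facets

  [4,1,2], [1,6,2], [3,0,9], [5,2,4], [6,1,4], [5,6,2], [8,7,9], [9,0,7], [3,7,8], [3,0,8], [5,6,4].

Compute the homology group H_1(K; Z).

We work with the vertex ordering 0 < 1 < 2 < 3 < 4 < 5 < 6 < 7 < 8 < 9. The simplices of K, each written with vertices in increasing order, are:

  0-simplices (10): [0], [1], [2], [3], [4], [5], [6], [7], [8], [9]
  1-simplices (19): [0,3], [0,7], [0,8], [0,9], [1,2], [1,4], [1,6], [2,4], [2,5], [2,6], [3,7], [3,8], [3,9], [4,5], [4,6], [5,6], [7,8], [7,9], [8,9]
  2-simplices (11): [0,3,8], [0,3,9], [0,7,9], [1,2,4], [1,2,6], [1,4,6], [2,4,5], [2,5,6], [3,7,8], [4,5,6], [7,8,9]

Hence C_0 ≅ Z^10, C_1 ≅ Z^19, C_2 ≅ Z^11.

∂_1: C_1 → C_0 is given by ∂[p,q] = [q] − [p]. For instance
  ∂[0,8] = [8] − [0].
The resulting 10×19 matrix has rank 8, and its Smith normal form has invariant factors (1,1,1,1,1,1,1,1).

∂_2: C_2 → C_1 sends each 2-simplex [p,q,r] to [q,r] − [p,r] + [p,q]. For instance
  ∂[7,8,9] = [8,9] − [7,9] + [7,8],
  ∂[0,3,8] = [3,8] − [0,8] + [0,3].
As a 19×11 matrix over Z this has rank 10, with invariant factors (1,1,1,1,1,1,1,1,1,1).

Computing H_k = (kernel of ∂_k) / (image of ∂_{k+1}):

  H_1: rank ker ∂_1 − rank ∂_2 = (19 − 8) − 10 = 1, and the invariant factors of ∂_2 are all 1, so H_1 ≅ Z.

(K is a triangulation of the disjoint union of the 2-sphere S^2 and the Möbius band.)

H_1 = Z.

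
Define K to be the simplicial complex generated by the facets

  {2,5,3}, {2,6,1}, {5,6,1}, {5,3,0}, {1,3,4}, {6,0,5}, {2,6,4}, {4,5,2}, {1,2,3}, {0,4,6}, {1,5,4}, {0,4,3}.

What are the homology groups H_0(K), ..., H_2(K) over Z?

Fix the vertex order 0 < 1 < 2 < 3 < 4 < 5 < 6 and write every simplex with vertices in increasing order. Then dim K = 2 and the simplices of K are:

  0-simplices (7): [0], [1], [2], [3], [4], [5], [6]
  1-simplices (18): [0,3], [0,4], [0,5], [0,6], [1,2], [1,3], [1,4], [1,5], [1,6], [2,3], [2,4], [2,5], [2,6], [3,4], [3,5], [4,5], [4,6], [5,6]
  2-simplices (12): [0,3,4], [0,3,5], [0,4,6], [0,5,6], [1,2,3], [1,2,6], [1,3,4], [1,4,5], [1,5,6], [2,3,5], [2,4,5], [2,4,6]

so the chain groups are C_0 ≅ Z^7, C_1 ≅ Z^18, C_2 ≅ Z^12.

∂_1: C_1 → C_0 maps an edge to its endpoints' difference, ∂[p,q] = q − p. For instance
  ∂[1,2] = [2] − [1].
As a 7×18 matrix over Z this has rank 6, with invariant factors (1,1,1,1,1,1).

Boundary ∂_2: C_2 → C_1 sends each 2-simplex [p,q,r] to [q,r] − [p,r] + [p,q]. For instance
  ∂[1,2,6] = [2,6] − [1,6] + [1,2],
  ∂[2,3,5] = [3,5] − [2,5] + [2,3].
As a 18×12 matrix over Z this has rank 12, with invariant factors (1,1,1,1,1,1,1,1,1,1,1,2).

Now H_k = ker ∂_k / im ∂_{k+1}, so:

  H_0: rank C_0 − rank ∂_1 = 7 − 6 = 1, and the invariant factors of ∂_1 are all 1, so H_0 = Z.
  H_1: rank ker ∂_1 − rank ∂_2 = (18 − 6) − 12 = 0, and ∂_2 has invariant factor 2 > 1, so H_1 = Z/2Z.
  H_2: rank ker ∂_2 − rank ∂_3 = (12 − 12) − 0 = 0, and there is no ∂_3, so H_2 = 0.

As a check, the Euler characteristic is 7 − 18 + 12 = 1, which agrees with 1 − 0 + 0 = 1.

H_0 ≅ Z,  H_1 ≅ Z/2Z,  H_2 = 0.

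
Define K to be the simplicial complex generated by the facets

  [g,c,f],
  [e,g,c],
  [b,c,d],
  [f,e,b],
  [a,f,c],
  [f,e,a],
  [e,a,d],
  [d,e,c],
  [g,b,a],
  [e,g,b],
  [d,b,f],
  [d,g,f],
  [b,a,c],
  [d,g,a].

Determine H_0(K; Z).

H_0 = Z.

Take the total order a < b < c < d < e < f < g on the vertex set. Then K (dimension 2) consists of the simplices:

  0-simplices (7): a, b, c, d, e, f, g
  1-simplices (21): ab, ac, ad, ae, af, ag, bc, bd, be, bf, bg, cd, ce, cf, cg, de, df, dg, ef, eg, fg
  2-simplices (14): abc, abg, acf, ade, adg, aef, bcd, bdf, bef, beg, cde, ceg, cfg, dfg

giving chain groups C_0 ≅ Z^7, C_1 ≅ Z^21, C_2 ≅ Z^14.

Boundary ∂_1: C_1 → C_0 is given by ∂[p,q] = [q] − [p].
As a 7×21 matrix over Z this has rank 6, with invariant factors (1,1,1,1,1,1).

The boundary map ∂_2: C_2 → C_1 maps a triangle to the signed sum of its edges. For instance
  ∂ade = de − ae + ad,
  ∂acf = cf − af + ac.
As a 21×14 matrix over Z this has rank 13, with invariant factors (1,1,1,1,1,1,1,1,1,1,1,1,1).

From H_k ≅ ker(∂_k) / im(∂_{k+1}) we obtain:

  H_0: rank C_0 − rank ∂_1 = 7 − 6 = 1, and the invariant factors of ∂_1 are all 1, so H_0 ≅ Z.

(K is a triangulation of the torus T^2.)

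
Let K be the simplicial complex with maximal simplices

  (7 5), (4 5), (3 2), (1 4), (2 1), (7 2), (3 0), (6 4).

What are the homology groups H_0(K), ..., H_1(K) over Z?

H_0 ≅ Z,  H_1 ≅ Z.

We work with the vertex ordering 0 < 1 < 2 < 3 < 4 < 5 < 6 < 7. The simplices of K, each written with vertices in increasing order, are:

  0-simplices (8): [0], [1], [2], [3], [4], [5], [6], [7]
  1-simplices (8): [0,3], [1,2], [1,4], [2,3], [2,7], [4,5], [4,6], [5,7]

Hence C_0 ≅ Z^8, C_1 ≅ Z^8.

Boundary ∂_1: C_1 → C_0 is given by ∂[p,q] = [q] − [p].
The 8×8 boundary matrix has rank 7 and Smith normal form diag(1,1,1,1,1,1,1).

From H_k ≅ ker(∂_k) / im(∂_{k+1}) we obtain:

  H_0: rank C_0 − rank ∂_1 = 8 − 7 = 1, and the invariant factors of ∂_1 are all 1, so H_0 = Z.
  H_1: rank ker ∂_1 − rank ∂_2 = (8 − 7) − 0 = 1, and there is no ∂_2, so H_1 = Z.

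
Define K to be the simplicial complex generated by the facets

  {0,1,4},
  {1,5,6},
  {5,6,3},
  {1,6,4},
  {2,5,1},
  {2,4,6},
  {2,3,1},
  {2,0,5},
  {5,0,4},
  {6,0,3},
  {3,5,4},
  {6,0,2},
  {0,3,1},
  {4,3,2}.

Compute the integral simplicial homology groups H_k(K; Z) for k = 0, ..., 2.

We work with the vertex ordering 0 < 1 < 2 < 3 < 4 < 5 < 6. The simplices of K, each written with vertices in increasing order, are:

  0-simplices (7): [0], [1], [2], [3], [4], [5], [6]
  1-simplices (21): [0,1], [0,2], [0,3], [0,4], [0,5], [0,6], [1,2], [1,3], [1,4], [1,5], [1,6], [2,3], [2,4], [2,5], [2,6], [3,4], [3,5], [3,6], [4,5], [4,6], [5,6]
  2-simplices (14): [0,1,3], [0,1,4], [0,2,5], [0,2,6], [0,3,6], [0,4,5], [1,2,3], [1,2,5], [1,4,6], [1,5,6], [2,3,4], [2,4,6], [3,4,5], [3,5,6]

so the chain groups are C_0 ≅ Z^7, C_1 ≅ Z^21, C_2 ≅ Z^14.

Boundary ∂_1: C_1 → C_0 maps an edge to its endpoints' difference, ∂[p,q] = q − p. For instance
  ∂[0,6] = [6] − [0].
The resulting 7×21 matrix has rank 6, and its Smith normal form has invariant factors (1,1,1,1,1,1).

∂_2: C_2 → C_1 sends each 2-simplex [p,q,r] to [q,r] − [p,r] + [p,q]. For instance
  ∂[2,3,4] = [3,4] − [2,4] + [2,3],
  ∂[3,5,6] = [5,6] − [3,6] + [3,5].
This gives a 21×14 integer matrix of rank 13; reducing to Smith normal form yields diagonal entries (1,1,1,1,1,1,1,1,1,1,1,1,1).

Now H_k = ker ∂_k / im ∂_{k+1}, so:

  H_0: rank C_0 − rank ∂_1 = 7 − 6 = 1, and the invariant factors of ∂_1 are all 1, so H_0 ≅ Z.
  H_1: rank ker ∂_1 − rank ∂_2 = (21 − 6) − 13 = 2, and the invariant factors of ∂_2 are all 1, so H_1 ≅ Z^2.
  H_2: rank ker ∂_2 − rank ∂_3 = (14 − 13) − 0 = 1, and there is no ∂_3, so H_2 ≅ Z.

H_0 ≅ Z,  H_1 ≅ Z^2,  H_2 ≅ Z.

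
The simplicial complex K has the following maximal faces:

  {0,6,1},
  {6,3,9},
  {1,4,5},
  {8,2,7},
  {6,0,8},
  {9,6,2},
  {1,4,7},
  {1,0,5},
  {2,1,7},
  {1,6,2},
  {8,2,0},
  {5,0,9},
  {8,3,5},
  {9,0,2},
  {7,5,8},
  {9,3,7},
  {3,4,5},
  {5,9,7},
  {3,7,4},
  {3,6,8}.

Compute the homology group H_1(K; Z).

K has 10 vertices, 30 edges, 20 triangles.
rank ∂_1 = 9, rank ∂_2 = 20 ⇒ b_1 = 30 − 9 − 20 = 1; ∂_2 has invariant factor(s) [2] giving torsion. So H_1 = Z ⊕ Z/2.

H_1 ≅ Z ⊕ Z/2.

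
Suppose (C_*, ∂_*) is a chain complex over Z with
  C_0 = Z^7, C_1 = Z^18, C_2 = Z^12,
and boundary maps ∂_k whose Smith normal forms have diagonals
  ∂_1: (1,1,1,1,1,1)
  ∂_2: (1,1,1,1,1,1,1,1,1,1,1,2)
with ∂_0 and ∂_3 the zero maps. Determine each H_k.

H_0 ≅ Z,  H_1 ≅ Z/2,  H_2 = 0.

H_0: b_0 = 7 − 0 − 6 = 1; torsion from ∂_1 factors > 1: none. So H_0 ≅ Z.
H_1: b_1 = 18 − 6 − 12 = 0; torsion from ∂_2 factors > 1: [2]. So H_1 ≅ Z/2.
H_2: b_2 = 12 − 12 − 0 = 0; torsion from ∂_3 factors > 1: none. So H_2 ≅ 0.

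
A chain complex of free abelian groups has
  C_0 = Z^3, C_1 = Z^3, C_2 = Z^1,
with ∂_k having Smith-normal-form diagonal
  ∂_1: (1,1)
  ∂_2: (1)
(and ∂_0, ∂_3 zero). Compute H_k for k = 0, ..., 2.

H_0: b_0 = 3 − 0 − 2 = 1; torsion from ∂_1 factors > 1: none. So H_0 ≅ Z.
H_1: b_1 = 3 − 2 − 1 = 0; torsion from ∂_2 factors > 1: none. So H_1 ≅ 0.
H_2: b_2 = 1 − 1 − 0 = 0; torsion from ∂_3 factors > 1: none. So H_2 ≅ 0.

H_0 ≅ Z,  H_1 = 0,  H_2 = 0.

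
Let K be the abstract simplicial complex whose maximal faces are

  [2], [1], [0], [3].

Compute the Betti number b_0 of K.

K has 4 vertices.
rank ∂_0 = 0, rank ∂_1 = 0 ⇒ b_0 = 4 − 0 − 0 = 4. So H_0 ≅ Z^4.

b_0 = 4.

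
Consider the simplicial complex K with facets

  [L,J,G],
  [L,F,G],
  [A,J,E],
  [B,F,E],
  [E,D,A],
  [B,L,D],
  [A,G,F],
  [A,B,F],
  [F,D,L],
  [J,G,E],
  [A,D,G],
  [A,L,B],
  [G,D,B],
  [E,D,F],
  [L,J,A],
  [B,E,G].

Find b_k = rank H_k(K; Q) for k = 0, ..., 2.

Order the vertices as A < B < D < E < F < G < J < L. Listing each simplex with vertices in this order, K has dimension 2 with simplices:

  0-simplices (8): A, B, D, E, F, G, J, L
  1-simplices (24): AB, AD, AE, AF, AG, AJ, AL, BD, BE, BF, BG, BL, DE, DF, DG, DL, EF, EG, EJ, FG, FL, GJ, GL, JL
  2-simplices (16): ABF, ABL, ADE, ADG, AEJ, AFG, AJL, BDG, BDL, BEF, BEG, DEF, DFL, EGJ, FGL, GJL

Hence C_0 ≅ Z^8, C_1 ≅ Z^24, C_2 ≅ Z^16.

∂_1: C_1 → C_0 maps an edge to its endpoints' difference, ∂[p,q] = q − p.
The 8×24 boundary matrix has rank 7 and Smith normal form diag(1,1,1,1,1,1,1).

Boundary ∂_2: C_2 → C_1 acts by ∂[p,q,r] = [q,r] − [p,r] + [p,q]. For instance
  ∂FGL = GL − FL + FG,
  ∂GJL = JL − GL + GJ.
The 24×16 boundary matrix has rank 15 and Smith normal form diag(1,1,1,1,1,1,1,1,1,1,1,1,1,1,1).

Now H_k = ker ∂_k / im ∂_{k+1}, so:

  H_0: rank C_0 − rank ∂_1 = 8 − 7 = 1, and the invariant factors of ∂_1 are all 1, so H_0 ≅ Z.
  H_1: rank ker ∂_1 − rank ∂_2 = (24 − 7) − 15 = 2, and the invariant factors of ∂_2 are all 1, so H_1 ≅ Z^2.
  H_2: rank ker ∂_2 − rank ∂_3 = (16 − 15) − 0 = 1, and there is no ∂_3, so H_2 ≅ Z.

Hence the Betti numbers are b_0 = 1, b_1 = 2, b_2 = 1.

b_0 = 1, b_1 = 2, b_2 = 1.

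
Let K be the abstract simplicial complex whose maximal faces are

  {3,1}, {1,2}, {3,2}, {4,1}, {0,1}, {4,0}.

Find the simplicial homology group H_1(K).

H_1 = Z^2.

K has 5 vertices, 6 edges.
rank ∂_1 = 4, rank ∂_2 = 0 ⇒ b_1 = 6 − 4 − 0 = 2. So H_1 ≅ Z^2.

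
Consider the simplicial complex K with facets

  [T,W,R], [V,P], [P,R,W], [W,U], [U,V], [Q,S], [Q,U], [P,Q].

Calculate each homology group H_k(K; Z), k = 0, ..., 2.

H_0 = Z,  H_1 = Z^2,  H_2 = 0.

We work with the vertex ordering P < Q < R < S < T < U < V < W. The simplices of K, each written with vertices in increasing order, are:

  0-simplices (8): P, Q, R, S, T, U, V, W
  1-simplices (11): PQ, PR, PV, PW, QS, QU, RT, RW, TW, UV, UW
  2-simplices (2): PRW, RTW

giving chain groups C_0 ≅ Z^8, C_1 ≅ Z^11, C_2 ≅ Z^2.

∂_1: C_1 → C_0 sends each edge [p,q] (with p < q) to q − p. For instance
  ∂RW = W − R.
As a 8×11 matrix over Z this has rank 7, with invariant factors (1,1,1,1,1,1,1).

∂_2: C_2 → C_1 sends each 2-simplex [p,q,r] to [q,r] − [p,r] + [p,q]. For instance
  ∂PRW = RW − PW + PR,
  ∂RTW = TW − RW + RT.
As a 11×2 matrix over Z this has rank 2, with invariant factors (1,1).

From H_k ≅ ker(∂_k) / im(∂_{k+1}) we obtain:

  H_0: rank C_0 − rank ∂_1 = 8 − 7 = 1, and the invariant factors of ∂_1 are all 1, so H_0 = Z.
  H_1: rank ker ∂_1 − rank ∂_2 = (11 − 7) − 2 = 2, and the invariant factors of ∂_2 are all 1, so H_1 = Z^2.
  H_2: rank ker ∂_2 − rank ∂_3 = (2 − 2) − 0 = 0, and there is no ∂_3, so H_2 = 0.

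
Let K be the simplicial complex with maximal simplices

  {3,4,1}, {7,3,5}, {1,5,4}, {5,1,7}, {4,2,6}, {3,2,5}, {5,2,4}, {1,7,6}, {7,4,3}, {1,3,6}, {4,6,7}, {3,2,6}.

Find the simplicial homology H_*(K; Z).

H_0 ≅ Z,  H_1 ≅ Z/2Z,  H_2 = 0.

K has 7 vertices, 18 edges, 12 triangles.
rank ∂_0 = 0, rank ∂_1 = 6 ⇒ b_0 = 7 − 0 − 6 = 1; all invariant factors of ∂_1 are 1 so no torsion. So H_0 ≅ Z.
rank ∂_1 = 6, rank ∂_2 = 12 ⇒ b_1 = 18 − 6 − 12 = 0; ∂_2 has invariant factor(s) [2] giving torsion. So H_1 ≅ Z/2Z.
rank ∂_2 = 12, rank ∂_3 = 0 ⇒ b_2 = 12 − 12 − 0 = 0. So H_2 ≅ 0.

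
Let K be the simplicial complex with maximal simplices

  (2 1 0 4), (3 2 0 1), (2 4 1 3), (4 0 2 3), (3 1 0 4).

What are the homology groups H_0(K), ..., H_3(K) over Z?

H_0 = Z,  H_1 = 0,  H_2 = 0,  H_3 = Z.

Fix the vertex order 0 < 1 < 2 < 3 < 4 and write every simplex with vertices in increasing order. Then dim K = 3 and the simplices of K are:

  0-simplices (5): [0], [1], [2], [3], [4]
  1-simplices (10): [0,1], [0,2], [0,3], [0,4], [1,2], [1,3], [1,4], [2,3], [2,4], [3,4]
  2-simplices (10): [0,1,2], [0,1,3], [0,1,4], [0,2,3], [0,2,4], [0,3,4], [1,2,3], [1,2,4], [1,3,4], [2,3,4]
  3-simplices (5): [0,1,2,3], [0,1,2,4], [0,1,3,4], [0,2,3,4], [1,2,3,4]

giving chain groups C_0 ≅ Z^5, C_1 ≅ Z^10, C_2 ≅ Z^10, C_3 ≅ Z^5.

∂_1: C_1 → C_0 maps an edge to its endpoints' difference, ∂[p,q] = q − p. For instance
  ∂[0,3] = [3] − [0].
This gives a 5×10 integer matrix of rank 4; reducing to Smith normal form yields diagonal entries (1,1,1,1).

∂_2: C_2 → C_1 acts by ∂[p,q,r] = [q,r] − [p,r] + [p,q]. For instance
  ∂[0,1,4] = [1,4] − [0,4] + [0,1],
  ∂[0,1,3] = [1,3] − [0,3] + [0,1].
As a 10×10 matrix over Z this has rank 6, with invariant factors (1,1,1,1,1,1).

∂_3: C_3 → C_2 sends each 3-simplex σ to the alternating sum Σ_i (−1)^i (σ with its i-th vertex removed). For instance
  ∂[0,1,2,3] = [1,2,3] − [0,2,3] + [0,1,3] − [0,1,2],
  ∂[0,1,3,4] = [1,3,4] − [0,3,4] + [0,1,4] − [0,1,3].
This gives a 10×5 integer matrix of rank 4; reducing to Smith normal form yields diagonal entries (1,1,1,1).

Computing H_k = (kernel of ∂_k) / (image of ∂_{k+1}):

  H_0: rank C_0 − rank ∂_1 = 5 − 4 = 1, and the invariant factors of ∂_1 are all 1, so H_0 ≅ Z.
  H_1: rank ker ∂_1 − rank ∂_2 = (10 − 4) − 6 = 0, and the invariant factors of ∂_2 are all 1, so H_1 ≅ 0.
  H_2: rank ker ∂_2 − rank ∂_3 = (10 − 6) − 4 = 0, and the invariant factors of ∂_3 are all 1, so H_2 ≅ 0.
  H_3: rank ker ∂_3 − rank ∂_4 = (5 − 4) − 0 = 1, and there is no ∂_4, so H_3 ≅ Z.

As a check, the Euler characteristic is 5 − 10 + 10 − 5 = 0, which agrees with 1 − 0 + 0 − 1 = 0.
(K is a triangulation of the 3-sphere S^3.)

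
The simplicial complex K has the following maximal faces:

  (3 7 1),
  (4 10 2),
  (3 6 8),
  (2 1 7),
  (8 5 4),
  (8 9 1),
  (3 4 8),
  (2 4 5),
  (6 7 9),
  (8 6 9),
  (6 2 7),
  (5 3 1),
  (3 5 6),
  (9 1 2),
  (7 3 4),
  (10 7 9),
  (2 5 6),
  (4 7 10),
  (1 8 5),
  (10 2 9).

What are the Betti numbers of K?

Order the vertices as 1 < 2 < 3 < 4 < 5 < 6 < 7 < 8 < 9 < 10. Listing each simplex with vertices in this order, K has dimension 2 with simplices:

  0-simplices (10): [1], [2], [3], [4], [5], [6], [7], [8], [9], [10]
  1-simplices (30): (30 of them)
  2-simplices (20): (20 of them)

so the chain groups are C_0 ≅ Z^10, C_1 ≅ Z^30, C_2 ≅ Z^20.

The boundary map ∂_1: C_1 → C_0 maps an edge to its endpoints' difference, ∂[p,q] = q − p. For instance
  ∂[4,10] = [10] − [4].
This gives a 10×30 integer matrix of rank 9; reducing to Smith normal form yields diagonal entries (1,1,1,1,1,1,1,1,1).

Boundary ∂_2: C_2 → C_1 acts by ∂[p,q,r] = [q,r] − [p,r] + [p,q]. For instance
  ∂[3,4,8] = [4,8] − [3,8] + [3,4],
  ∂[1,2,7] = [2,7] − [1,7] + [1,2].
The 30×20 boundary matrix has rank 20 and Smith normal form diag(1,1,1,1,1,1,1,1,1,1,1,1,1,1,1,1,1,1,1,2).

From H_k ≅ ker(∂_k) / im(∂_{k+1}) we obtain:

  H_0: rank C_0 − rank ∂_1 = 10 − 9 = 1, and the invariant factors of ∂_1 are all 1, so H_0 = Z.
  H_1: rank ker ∂_1 − rank ∂_2 = (30 − 9) − 20 = 1, and ∂_2 has invariant factor 2 > 1, so H_1 = Z ⊕ Z/2.
  H_2: rank ker ∂_2 − rank ∂_3 = (20 − 20) − 0 = 0, and there is no ∂_3, so H_2 = 0.

As a check, the Euler characteristic is 10 − 30 + 20 = 0, which agrees with 1 − 1 + 0 = 0.
(K is a triangulation of the Klein bottle.)

Hence the Betti numbers are b_0 = 1, b_1 = 1, b_2 = 0.

b_0 = 1, b_1 = 1, b_2 = 0.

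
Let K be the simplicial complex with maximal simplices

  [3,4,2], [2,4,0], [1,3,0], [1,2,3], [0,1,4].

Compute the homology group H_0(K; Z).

We work with the vertex ordering 0 < 1 < 2 < 3 < 4. The simplices of K, each written with vertices in increasing order, are:

  0-simplices (5): [0], [1], [2], [3], [4]
  1-simplices (10): [0,1], [0,2], [0,3], [0,4], [1,2], [1,3], [1,4], [2,3], [2,4], [3,4]
  2-simplices (5): [0,1,3], [0,1,4], [0,2,4], [1,2,3], [2,3,4]

giving chain groups C_0 ≅ Z^5, C_1 ≅ Z^10, C_2 ≅ Z^5.

∂_1: C_1 → C_0 sends each edge [p,q] (with p < q) to q − p.
The 5×10 boundary matrix has rank 4 and Smith normal form diag(1,1,1,1).

∂_2: C_2 → C_1 acts by ∂[p,q,r] = [q,r] − [p,r] + [p,q]. For instance
  ∂[0,1,3] = [1,3] − [0,3] + [0,1],
  ∂[0,2,4] = [2,4] − [0,4] + [0,2].
This gives a 10×5 integer matrix of rank 5; reducing to Smith normal form yields diagonal entries (1,1,1,1,1).

Computing H_k = (kernel of ∂_k) / (image of ∂_{k+1}):

  H_0: rank C_0 − rank ∂_1 = 5 − 4 = 1, and the invariant factors of ∂_1 are all 1, so H_0 = Z.

(K is a triangulation of the Möbius band.)

H_0 ≅ Z.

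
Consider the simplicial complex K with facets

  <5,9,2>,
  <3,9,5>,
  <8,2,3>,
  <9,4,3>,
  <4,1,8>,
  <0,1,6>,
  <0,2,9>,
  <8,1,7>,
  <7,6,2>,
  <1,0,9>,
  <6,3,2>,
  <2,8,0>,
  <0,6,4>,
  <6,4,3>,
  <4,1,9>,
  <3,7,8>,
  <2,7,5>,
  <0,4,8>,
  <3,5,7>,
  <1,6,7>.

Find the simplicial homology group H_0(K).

H_0 = Z.

K has 10 vertices, 30 edges, 20 triangles.
rank ∂_0 = 0, rank ∂_1 = 9 ⇒ b_0 = 10 − 0 − 9 = 1; all invariant factors of ∂_1 are 1 so no torsion. So H_0 ≅ Z.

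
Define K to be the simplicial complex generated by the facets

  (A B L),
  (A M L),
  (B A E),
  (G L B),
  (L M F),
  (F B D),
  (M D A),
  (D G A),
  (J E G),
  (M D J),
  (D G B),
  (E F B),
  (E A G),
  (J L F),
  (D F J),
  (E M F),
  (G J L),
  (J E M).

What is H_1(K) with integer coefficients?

Take the total order A < B < D < E < F < G < J < L < M on the vertex set. Then K (dimension 2) consists of the simplices:

  0-simplices (9): A, B, D, E, F, G, J, L, M
  1-simplices (27): AB, AD, AE, AG, AL, AM, BD, BE, BF, BG, BL, DF, DG, DJ, DM, EF, EG, EJ, EM, FJ, FL, FM, GJ, GL, JL, JM, LM
  2-simplices (18): ABE, ABL, ADG, ADM, AEG, ALM, BDF, BDG, BEF, BGL, DFJ, DJM, EFM, EGJ, EJM, FJL, FLM, GJL

giving chain groups C_0 ≅ Z^9, C_1 ≅ Z^27, C_2 ≅ Z^18.

∂_1: C_1 → C_0 maps an edge to its endpoints' difference, ∂[p,q] = q − p. For instance
  ∂BG = G − B.
As a 9×27 matrix over Z this has rank 8, with invariant factors (1,1,1,1,1,1,1,1).

∂_2: C_2 → C_1 maps a triangle to the signed sum of its edges. For instance
  ∂BDF = DF − BF + BD,
  ∂BEF = EF − BF + BE.
This gives a 27×18 integer matrix of rank 18; reducing to Smith normal form yields diagonal entries (1,1,1,1,1,1,1,1,1,1,1,1,1,1,1,1,1,2).

From H_k ≅ ker(∂_k) / im(∂_{k+1}) we obtain:

  H_1: rank ker ∂_1 − rank ∂_2 = (27 − 8) − 18 = 1, and ∂_2 has invariant factor 2 > 1, so H_1 ≅ Z ⊕ Z/2Z.

H_1 ≅ Z ⊕ Z/2Z.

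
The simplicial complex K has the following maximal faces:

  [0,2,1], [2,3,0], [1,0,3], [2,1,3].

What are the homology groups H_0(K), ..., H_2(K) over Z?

H_0 = Z,  H_1 = 0,  H_2 = Z.

K has 4 vertices, 6 edges, 4 triangles.
rank ∂_0 = 0, rank ∂_1 = 3 ⇒ b_0 = 4 − 0 − 3 = 1; all invariant factors of ∂_1 are 1 so no torsion. So H_0 ≅ Z.
rank ∂_1 = 3, rank ∂_2 = 3 ⇒ b_1 = 6 − 3 − 3 = 0; all invariant factors of ∂_2 are 1 so no torsion. So H_1 ≅ 0.
rank ∂_2 = 3, rank ∂_3 = 0 ⇒ b_2 = 4 − 3 − 0 = 1. So H_2 ≅ Z.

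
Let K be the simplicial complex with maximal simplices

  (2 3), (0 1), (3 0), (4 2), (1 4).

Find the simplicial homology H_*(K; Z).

Take the total order 0 < 1 < 2 < 3 < 4 on the vertex set. Then K (dimension 1) consists of the simplices:

  0-simplices (5): [0], [1], [2], [3], [4]
  1-simplices (5): [0,1], [0,3], [1,4], [2,3], [2,4]

Hence C_0 ≅ Z^5, C_1 ≅ Z^5.

The boundary map ∂_1: C_1 → C_0 maps an edge to its endpoints' difference, ∂[p,q] = q − p. For instance
  ∂[2,3] = [3] − [2].
As a 5×5 matrix over Z this has rank 4, with invariant factors (1,1,1,1).

Now H_k = ker ∂_k / im ∂_{k+1}, so:

  H_0: rank C_0 − rank ∂_1 = 5 − 4 = 1, and the invariant factors of ∂_1 are all 1, so H_0 = Z.
  H_1: rank ker ∂_1 − rank ∂_2 = (5 − 4) − 0 = 1, and there is no ∂_2, so H_1 = Z.

H_0 ≅ Z,  H_1 ≅ Z.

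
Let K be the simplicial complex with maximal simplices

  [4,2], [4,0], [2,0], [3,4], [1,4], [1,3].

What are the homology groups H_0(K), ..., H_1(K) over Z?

H_0 ≅ Z,  H_1 ≅ Z^2.

We work with the vertex ordering 0 < 1 < 2 < 3 < 4. The simplices of K, each written with vertices in increasing order, are:

  0-simplices (5): [0], [1], [2], [3], [4]
  1-simplices (6): [0,2], [0,4], [1,3], [1,4], [2,4], [3,4]

Hence C_0 ≅ Z^5, C_1 ≅ Z^6.

Boundary ∂_1: C_1 → C_0 sends each edge [p,q] (with p < q) to q − p.
The resulting 5×6 matrix has rank 4, and its Smith normal form has invariant factors (1,1,1,1).

From H_k ≅ ker(∂_k) / im(∂_{k+1}) we obtain:

  H_0: rank C_0 − rank ∂_1 = 5 − 4 = 1, and the invariant factors of ∂_1 are all 1, so H_0 ≅ Z.
  H_1: rank ker ∂_1 − rank ∂_2 = (6 − 4) − 0 = 2, and there is no ∂_2, so H_1 ≅ Z^2.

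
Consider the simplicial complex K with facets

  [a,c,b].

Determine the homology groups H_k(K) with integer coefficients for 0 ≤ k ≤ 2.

H_0 ≅ Z,  H_1 = 0,  H_2 = 0.

We work with the vertex ordering a < b < c. The simplices of K, each written with vertices in increasing order, are:

  0-simplices (3): a, b, c
  1-simplices (3): ab, ac, bc
  2-simplices (1): abc

Hence C_0 ≅ Z^3, C_1 ≅ Z^3, C_2 ≅ Z^1.

The boundary map ∂_1: C_1 → C_0 sends each edge [p,q] (with p < q) to q − p. For instance
  ∂ac = c − a.
The 3×3 boundary matrix has rank 2 and Smith normal form diag(1,1).

∂_2: C_2 → C_1 sends each 2-simplex [p,q,r] to [q,r] − [p,r] + [p,q]. For instance
  ∂abc = bc − ac + ab.
As a 3×1 matrix over Z this has rank 1, with invariant factors (1).

Now H_k = ker ∂_k / im ∂_{k+1}, so:

  H_0: rank C_0 − rank ∂_1 = 3 − 2 = 1, and the invariant factors of ∂_1 are all 1, so H_0 ≅ Z.
  H_1: rank ker ∂_1 − rank ∂_2 = (3 − 2) − 1 = 0, and the invariant factors of ∂_2 are all 1, so H_1 ≅ 0.
  H_2: rank ker ∂_2 − rank ∂_3 = (1 − 1) − 0 = 0, and there is no ∂_3, so H_2 ≅ 0.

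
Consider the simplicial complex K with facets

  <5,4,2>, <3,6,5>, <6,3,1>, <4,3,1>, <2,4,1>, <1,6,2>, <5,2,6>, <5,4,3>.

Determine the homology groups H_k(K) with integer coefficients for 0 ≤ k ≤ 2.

K has 6 vertices, 12 edges, 8 triangles.
rank ∂_0 = 0, rank ∂_1 = 5 ⇒ b_0 = 6 − 0 − 5 = 1; all invariant factors of ∂_1 are 1 so no torsion. So H_0 = Z.
rank ∂_1 = 5, rank ∂_2 = 7 ⇒ b_1 = 12 − 5 − 7 = 0; all invariant factors of ∂_2 are 1 so no torsion. So H_1 = 0.
rank ∂_2 = 7, rank ∂_3 = 0 ⇒ b_2 = 8 − 7 − 0 = 1. So H_2 = Z.

H_0 ≅ Z,  H_1 = 0,  H_2 ≅ Z.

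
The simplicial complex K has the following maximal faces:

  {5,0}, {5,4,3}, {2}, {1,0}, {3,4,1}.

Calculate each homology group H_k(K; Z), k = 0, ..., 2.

We work with the vertex ordering 0 < 1 < 2 < 3 < 4 < 5. The simplices of K, each written with vertices in increasing order, are:

  0-simplices (6): [0], [1], [2], [3], [4], [5]
  1-simplices (7): [0,1], [0,5], [1,3], [1,4], [3,4], [3,5], [4,5]
  2-simplices (2): [1,3,4], [3,4,5]

giving chain groups C_0 ≅ Z^6, C_1 ≅ Z^7, C_2 ≅ Z^2.

The boundary map ∂_1: C_1 → C_0 maps an edge to its endpoints' difference, ∂[p,q] = q − p. For instance
  ∂[0,1] = [1] − [0].
This gives a 6×7 integer matrix of rank 4; reducing to Smith normal form yields diagonal entries (1,1,1,1).

The boundary map ∂_2: C_2 → C_1 acts by ∂[p,q,r] = [q,r] − [p,r] + [p,q]. For instance
  ∂[3,4,5] = [4,5] − [3,5] + [3,4],
  ∂[1,3,4] = [3,4] − [1,4] + [1,3].
As a 7×2 matrix over Z this has rank 2, with invariant factors (1,1).

Now H_k = ker ∂_k / im ∂_{k+1}, so:

  H_0: rank C_0 − rank ∂_1 = 6 − 4 = 2, and the invariant factors of ∂_1 are all 1, so H_0 = Z^2.
  H_1: rank ker ∂_1 − rank ∂_2 = (7 − 4) − 2 = 1, and the invariant factors of ∂_2 are all 1, so H_1 = Z.
  H_2: rank ker ∂_2 − rank ∂_3 = (2 − 2) − 0 = 0, and there is no ∂_3, so H_2 = 0.

H_0 ≅ Z^2,  H_1 ≅ Z,  H_2 = 0.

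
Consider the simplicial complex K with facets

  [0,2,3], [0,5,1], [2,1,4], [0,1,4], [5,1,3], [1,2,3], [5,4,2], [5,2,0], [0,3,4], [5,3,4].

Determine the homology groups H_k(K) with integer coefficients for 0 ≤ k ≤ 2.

Fix the vertex order 0 < 1 < 2 < 3 < 4 < 5 and write every simplex with vertices in increasing order. Then dim K = 2 and the simplices of K are:

  0-simplices (6): [0], [1], [2], [3], [4], [5]
  1-simplices (15): [0,1], [0,2], [0,3], [0,4], [0,5], [1,2], [1,3], [1,4], [1,5], [2,3], [2,4], [2,5], [3,4], [3,5], [4,5]
  2-simplices (10): [0,1,4], [0,1,5], [0,2,3], [0,2,5], [0,3,4], [1,2,3], [1,2,4], [1,3,5], [2,4,5], [3,4,5]

giving chain groups C_0 ≅ Z^6, C_1 ≅ Z^15, C_2 ≅ Z^10.

Boundary ∂_1: C_1 → C_0 is given by ∂[p,q] = [q] − [p]. For instance
  ∂[0,2] = [2] − [0].
The 6×15 boundary matrix has rank 5 and Smith normal form diag(1,1,1,1,1).

Boundary ∂_2: C_2 → C_1 maps a triangle to the signed sum of its edges. For instance
  ∂[1,2,3] = [2,3] − [1,3] + [1,2],
  ∂[0,2,5] = [2,5] − [0,5] + [0,2].
The resulting 15×10 matrix has rank 10, and its Smith normal form has invariant factors (1,1,1,1,1,1,1,1,1,2).

Computing H_k = (kernel of ∂_k) / (image of ∂_{k+1}):

  H_0: rank C_0 − rank ∂_1 = 6 − 5 = 1, and the invariant factors of ∂_1 are all 1, so H_0 = Z.
  H_1: rank ker ∂_1 − rank ∂_2 = (15 − 5) − 10 = 0, and ∂_2 has invariant factor 2 > 1, so H_1 = Z_2.
  H_2: rank ker ∂_2 − rank ∂_3 = (10 − 10) − 0 = 0, and there is no ∂_3, so H_2 = 0.

As a check, the Euler characteristic is 6 − 15 + 10 = 1, which agrees with 1 − 0 + 0 = 1.

H_0 ≅ Z,  H_1 ≅ Z_2,  H_2 = 0.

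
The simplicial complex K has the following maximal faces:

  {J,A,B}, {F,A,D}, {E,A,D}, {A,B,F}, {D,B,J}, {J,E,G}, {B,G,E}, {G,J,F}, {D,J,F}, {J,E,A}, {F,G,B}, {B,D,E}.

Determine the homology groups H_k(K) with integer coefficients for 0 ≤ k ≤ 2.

K has 7 vertices, 18 edges, 12 triangles.
rank ∂_0 = 0, rank ∂_1 = 6 ⇒ b_0 = 7 − 0 − 6 = 1; all invariant factors of ∂_1 are 1 so no torsion. So H_0 ≅ Z.
rank ∂_1 = 6, rank ∂_2 = 12 ⇒ b_1 = 18 − 6 − 12 = 0; ∂_2 has invariant factor(s) [2] giving torsion. So H_1 ≅ Z/2.
rank ∂_2 = 12, rank ∂_3 = 0 ⇒ b_2 = 12 − 12 − 0 = 0. So H_2 ≅ 0.

H_0 = Z,  H_1 = Z/2,  H_2 = 0.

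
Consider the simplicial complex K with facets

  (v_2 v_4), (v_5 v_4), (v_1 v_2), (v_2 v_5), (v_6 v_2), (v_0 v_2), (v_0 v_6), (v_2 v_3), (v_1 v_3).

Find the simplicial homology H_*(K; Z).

H_0 = Z,  H_1 = Z^3.

Take the total order v_0 < v_1 < v_2 < v_3 < v_4 < v_5 < v_6 on the vertex set. Then K (dimension 1) consists of the simplices:

  0-simplices (7): [v_0], [v_1], [v_2], [v_3], [v_4], [v_5], [v_6]
  1-simplices (9): [v_0,v_2], [v_0,v_6], [v_1,v_2], [v_1,v_3], [v_2,v_3], [v_2,v_4], [v_2,v_5], [v_2,v_6], [v_4,v_5]

so the chain groups are C_0 ≅ Z^7, C_1 ≅ Z^9.

∂_1: C_1 → C_0 is given by ∂[p,q] = [q] − [p]. For instance
  ∂[v_2,v_5] = [v_5] − [v_2].
As a 7×9 matrix over Z this has rank 6, with invariant factors (1,1,1,1,1,1).

Computing H_k = (kernel of ∂_k) / (image of ∂_{k+1}):

  H_0: rank C_0 − rank ∂_1 = 7 − 6 = 1, and the invariant factors of ∂_1 are all 1, so H_0 = Z.
  H_1: rank ker ∂_1 − rank ∂_2 = (9 − 6) − 0 = 3, and there is no ∂_2, so H_1 = Z^3.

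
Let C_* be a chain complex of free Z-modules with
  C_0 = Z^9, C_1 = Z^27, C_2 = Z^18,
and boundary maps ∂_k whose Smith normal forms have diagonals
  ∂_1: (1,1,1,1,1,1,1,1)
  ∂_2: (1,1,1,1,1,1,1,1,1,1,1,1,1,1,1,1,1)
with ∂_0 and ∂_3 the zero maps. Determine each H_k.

H_0: b_0 = 9 − 0 − 8 = 1; torsion from ∂_1 factors > 1: none. So H_0 ≅ Z.
H_1: b_1 = 27 − 8 − 17 = 2; torsion from ∂_2 factors > 1: none. So H_1 ≅ Z^2.
H_2: b_2 = 18 − 17 − 0 = 1; torsion from ∂_3 factors > 1: none. So H_2 ≅ Z.

H_0 ≅ Z,  H_1 ≅ Z^2,  H_2 ≅ Z.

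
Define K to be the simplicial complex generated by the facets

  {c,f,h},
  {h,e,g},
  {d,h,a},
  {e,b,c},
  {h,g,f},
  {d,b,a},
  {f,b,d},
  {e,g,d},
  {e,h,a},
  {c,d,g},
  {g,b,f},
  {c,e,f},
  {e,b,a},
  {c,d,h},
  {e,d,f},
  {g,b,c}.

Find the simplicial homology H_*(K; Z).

H_0 = Z,  H_1 = Z^2,  H_2 = Z.

Order the vertices as a < b < c < d < e < f < g < h. Listing each simplex with vertices in this order, K has dimension 2 with simplices:

  0-simplices (8): a, b, c, d, e, f, g, h
  1-simplices (24): ab, ad, ae, ah, bc, bd, be, bf, bg, cd, ce, cf, cg, ch, de, df, dg, dh, ef, eg, eh, fg, fh, gh
  2-simplices (16): abd, abe, adh, aeh, bce, bcg, bdf, bfg, cdg, cdh, cef, cfh, def, deg, egh, fgh

Hence C_0 ≅ Z^8, C_1 ≅ Z^24, C_2 ≅ Z^16.

∂_1: C_1 → C_0 maps an edge to its endpoints' difference, ∂[p,q] = q − p. For instance
  ∂bf = f − b.
The 8×24 boundary matrix has rank 7 and Smith normal form diag(1,1,1,1,1,1,1).

Boundary ∂_2: C_2 → C_1 maps a triangle to the signed sum of its edges. For instance
  ∂bcg = cg − bg + bc,
  ∂fgh = gh − fh + fg.
The resulting 24×16 matrix has rank 15, and its Smith normal form has invariant factors (1,1,1,1,1,1,1,1,1,1,1,1,1,1,1).

From H_k ≅ ker(∂_k) / im(∂_{k+1}) we obtain:

  H_0: rank C_0 − rank ∂_1 = 8 − 7 = 1, and the invariant factors of ∂_1 are all 1, so H_0 = Z.
  H_1: rank ker ∂_1 − rank ∂_2 = (24 − 7) − 15 = 2, and the invariant factors of ∂_2 are all 1, so H_1 = Z^2.
  H_2: rank ker ∂_2 − rank ∂_3 = (16 − 15) − 0 = 1, and there is no ∂_3, so H_2 = Z.

As a check, the Euler characteristic is 8 − 24 + 16 = 0, which agrees with 1 − 2 + 1 = 0.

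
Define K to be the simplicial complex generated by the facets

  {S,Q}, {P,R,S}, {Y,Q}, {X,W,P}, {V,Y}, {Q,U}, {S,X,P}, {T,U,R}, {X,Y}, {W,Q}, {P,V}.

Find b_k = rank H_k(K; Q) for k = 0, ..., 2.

Take the total order P < Q < R < S < T < U < V < W < X < Y on the vertex set. Then K (dimension 2) consists of the simplices:

  0-simplices (10): P, Q, R, S, T, U, V, W, X, Y
  1-simplices (17): PR, PS, PV, PW, PX, QS, QU, QW, QY, RS, RT, RU, SX, TU, VY, WX, XY
  2-simplices (4): PRS, PSX, PWX, RTU

Hence C_0 ≅ Z^10, C_1 ≅ Z^17, C_2 ≅ Z^4.

∂_1: C_1 → C_0 is given by ∂[p,q] = [q] − [p].
The resulting 10×17 matrix has rank 9, and its Smith normal form has invariant factors (1,1,1,1,1,1,1,1,1).

The boundary map ∂_2: C_2 → C_1 acts by ∂[p,q,r] = [q,r] − [p,r] + [p,q]. For instance
  ∂PRS = RS − PS + PR,
  ∂RTU = TU − RU + RT.
This gives a 17×4 integer matrix of rank 4; reducing to Smith normal form yields diagonal entries (1,1,1,1).

Reading off H_k = ker ∂_k / im ∂_{k+1}:

  H_0: rank C_0 − rank ∂_1 = 10 − 9 = 1, and the invariant factors of ∂_1 are all 1, so H_0 = Z.
  H_1: rank ker ∂_1 − rank ∂_2 = (17 − 9) − 4 = 4, and the invariant factors of ∂_2 are all 1, so H_1 = Z^4.
  H_2: rank ker ∂_2 − rank ∂_3 = (4 − 4) − 0 = 0, and there is no ∂_3, so H_2 = 0.

Hence the Betti numbers are b_0 = 1, b_1 = 4, b_2 = 0.

b_0 = 1, b_1 = 4, b_2 = 0.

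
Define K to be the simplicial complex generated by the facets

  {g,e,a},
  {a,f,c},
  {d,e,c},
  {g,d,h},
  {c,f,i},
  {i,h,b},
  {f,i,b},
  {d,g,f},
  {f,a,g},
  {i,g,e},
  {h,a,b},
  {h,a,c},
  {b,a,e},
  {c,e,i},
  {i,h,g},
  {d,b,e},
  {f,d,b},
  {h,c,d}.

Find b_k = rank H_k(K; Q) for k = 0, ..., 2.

We work with the vertex ordering a < b < c < d < e < f < g < h < i. The simplices of K, each written with vertices in increasing order, are:

  0-simplices (9): a, b, c, d, e, f, g, h, i
  1-simplices (27): ab, ac, ae, af, ag, ah, bd, be, bf, bh, bi, cd, ce, cf, ch, ci, de, df, dg, dh, eg, ei, fg, fi, gh, gi, hi
  2-simplices (18): abe, abh, acf, ach, aeg, afg, bde, bdf, bfi, bhi, cde, cdh, cei, cfi, dfg, dgh, egi, ghi

Hence C_0 ≅ Z^9, C_1 ≅ Z^27, C_2 ≅ Z^18.

Boundary ∂_1: C_1 → C_0 maps an edge to its endpoints' difference, ∂[p,q] = q − p. For instance
  ∂ae = e − a.
The resulting 9×27 matrix has rank 8, and its Smith normal form has invariant factors (1,1,1,1,1,1,1,1).

The boundary map ∂_2: C_2 → C_1 maps a triangle to the signed sum of its edges. For instance
  ∂bfi = fi − bi + bf,
  ∂bde = de − be + bd.
The 27×18 boundary matrix has rank 17 and Smith normal form diag(1,1,1,1,1,1,1,1,1,1,1,1,1,1,1,1,1).

Reading off H_k = ker ∂_k / im ∂_{k+1}:

  H_0: rank C_0 − rank ∂_1 = 9 − 8 = 1, and the invariant factors of ∂_1 are all 1, so H_0 ≅ Z.
  H_1: rank ker ∂_1 − rank ∂_2 = (27 − 8) − 17 = 2, and the invariant factors of ∂_2 are all 1, so H_1 ≅ Z^2.
  H_2: rank ker ∂_2 − rank ∂_3 = (18 − 17) − 0 = 1, and there is no ∂_3, so H_2 ≅ Z.

(K is a triangulation of the torus T^2.)

Hence the Betti numbers are b_0 = 1, b_1 = 2, b_2 = 1.

b_0 = 1, b_1 = 2, b_2 = 1.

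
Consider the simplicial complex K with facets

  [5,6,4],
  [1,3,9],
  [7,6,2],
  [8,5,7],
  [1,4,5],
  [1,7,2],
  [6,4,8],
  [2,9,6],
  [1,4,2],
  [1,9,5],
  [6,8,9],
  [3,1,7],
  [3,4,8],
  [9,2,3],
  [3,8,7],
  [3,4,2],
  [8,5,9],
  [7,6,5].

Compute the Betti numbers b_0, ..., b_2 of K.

Fix the vertex order 1 < 2 < 3 < 4 < 5 < 6 < 7 < 8 < 9 and write every simplex with vertices in increasing order. Then dim K = 2 and the simplices of K are:

  0-simplices (9): [1], [2], [3], [4], [5], [6], [7], [8], [9]
  1-simplices (27): (27 of them)
  2-simplices (18): [1,2,4], [1,2,7], [1,3,7], [1,3,9], [1,4,5], [1,5,9], [2,3,4], [2,3,9], [2,6,7], [2,6,9], [3,4,8], [3,7,8], [4,5,6], [4,6,8], [5,6,7], [5,7,8], [5,8,9], [6,8,9]

so the chain groups are C_0 ≅ Z^9, C_1 ≅ Z^27, C_2 ≅ Z^18.

Boundary ∂_1: C_1 → C_0 is given by ∂[p,q] = [q] − [p]. For instance
  ∂[5,8] = [8] − [5].
This gives a 9×27 integer matrix of rank 8; reducing to Smith normal form yields diagonal entries (1,1,1,1,1,1,1,1).

Boundary ∂_2: C_2 → C_1 acts by ∂[p,q,r] = [q,r] − [p,r] + [p,q]. For instance
  ∂[3,4,8] = [4,8] − [3,8] + [3,4],
  ∂[1,2,7] = [2,7] − [1,7] + [1,2].
As a 27×18 matrix over Z this has rank 18, with invariant factors (1,1,1,1,1,1,1,1,1,1,1,1,1,1,1,1,1,2).

From H_k ≅ ker(∂_k) / im(∂_{k+1}) we obtain:

  H_0: rank C_0 − rank ∂_1 = 9 − 8 = 1, and the invariant factors of ∂_1 are all 1, so H_0 ≅ Z.
  H_1: rank ker ∂_1 − rank ∂_2 = (27 − 8) − 18 = 1, and ∂_2 has invariant factor 2 > 1, so H_1 ≅ Z ⊕ Z/2Z.
  H_2: rank ker ∂_2 − rank ∂_3 = (18 − 18) − 0 = 0, and there is no ∂_3, so H_2 ≅ 0.

As a check, the Euler characteristic is 9 − 27 + 18 = 0, which agrees with 1 − 1 + 0 = 0.
(K is a triangulation of the Klein bottle.)

Hence the Betti numbers are b_0 = 1, b_1 = 1, b_2 = 0.

b_0 = 1, b_1 = 1, b_2 = 0.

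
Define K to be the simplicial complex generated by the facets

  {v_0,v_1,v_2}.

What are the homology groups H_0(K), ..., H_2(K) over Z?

H_0 = Z,  H_1 = 0,  H_2 = 0.

Fix the vertex order v_0 < v_1 < v_2 and write every simplex with vertices in increasing order. Then dim K = 2 and the simplices of K are:

  0-simplices (3): [v_0], [v_1], [v_2]
  1-simplices (3): [v_0,v_1], [v_0,v_2], [v_1,v_2]
  2-simplices (1): [v_0,v_1,v_2]

Hence C_0 ≅ Z^3, C_1 ≅ Z^3, C_2 ≅ Z^1.

Boundary ∂_1: C_1 → C_0 maps an edge to its endpoints' difference, ∂[p,q] = q − p. For instance
  ∂[v_1,v_2] = [v_2] − [v_1].
The 3×3 boundary matrix has rank 2 and Smith normal form diag(1,1).

∂_2: C_2 → C_1 acts by ∂[p,q,r] = [q,r] − [p,r] + [p,q]. For instance
  ∂[v_0,v_1,v_2] = [v_1,v_2] − [v_0,v_2] + [v_0,v_1].
This gives a 3×1 integer matrix of rank 1; reducing to Smith normal form yields diagonal entries (1).

From H_k ≅ ker(∂_k) / im(∂_{k+1}) we obtain:

  H_0: rank C_0 − rank ∂_1 = 3 − 2 = 1, and the invariant factors of ∂_1 are all 1, so H_0 ≅ Z.
  H_1: rank ker ∂_1 − rank ∂_2 = (3 − 2) − 1 = 0, and the invariant factors of ∂_2 are all 1, so H_1 ≅ 0.
  H_2: rank ker ∂_2 − rank ∂_3 = (1 − 1) − 0 = 0, and there is no ∂_3, so H_2 ≅ 0.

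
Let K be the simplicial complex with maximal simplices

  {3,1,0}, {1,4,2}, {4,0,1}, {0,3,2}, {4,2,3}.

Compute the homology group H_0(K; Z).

H_0 ≅ Z.

Take the total order 0 < 1 < 2 < 3 < 4 on the vertex set. Then K (dimension 2) consists of the simplices:

  0-simplices (5): [0], [1], [2], [3], [4]
  1-simplices (10): [0,1], [0,2], [0,3], [0,4], [1,2], [1,3], [1,4], [2,3], [2,4], [3,4]
  2-simplices (5): [0,1,3], [0,1,4], [0,2,3], [1,2,4], [2,3,4]

so the chain groups are C_0 ≅ Z^5, C_1 ≅ Z^10, C_2 ≅ Z^5.

Boundary ∂_1: C_1 → C_0 sends each edge [p,q] (with p < q) to q − p. For instance
  ∂[1,3] = [3] − [1].
The resulting 5×10 matrix has rank 4, and its Smith normal form has invariant factors (1,1,1,1).

Boundary ∂_2: C_2 → C_1 sends each 2-simplex [p,q,r] to [q,r] − [p,r] + [p,q]. For instance
  ∂[0,1,3] = [1,3] − [0,3] + [0,1],
  ∂[1,2,4] = [2,4] − [1,4] + [1,2].
The resulting 10×5 matrix has rank 5, and its Smith normal form has invariant factors (1,1,1,1,1).

Now H_k = ker ∂_k / im ∂_{k+1}, so:

  H_0: rank C_0 − rank ∂_1 = 5 − 4 = 1, and the invariant factors of ∂_1 are all 1, so H_0 = Z.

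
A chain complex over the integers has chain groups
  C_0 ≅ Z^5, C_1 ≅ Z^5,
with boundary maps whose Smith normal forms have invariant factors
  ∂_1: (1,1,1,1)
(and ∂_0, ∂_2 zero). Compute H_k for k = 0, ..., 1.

H_0: b_0 = 5 − 0 − 4 = 1; torsion from ∂_1 factors > 1: none. So H_0 = Z.
H_1: b_1 = 5 − 4 − 0 = 1; torsion from ∂_2 factors > 1: none. So H_1 = Z.

H_0 = Z,  H_1 = Z.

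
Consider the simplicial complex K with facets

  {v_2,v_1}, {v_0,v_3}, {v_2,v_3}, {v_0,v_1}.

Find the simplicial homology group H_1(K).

Order the vertices as v_0 < v_1 < v_2 < v_3. Listing each simplex with vertices in this order, K has dimension 1 with simplices:

  0-simplices (4): [v_0], [v_1], [v_2], [v_3]
  1-simplices (4): [v_0,v_1], [v_0,v_3], [v_1,v_2], [v_2,v_3]

so the chain groups are C_0 ≅ Z^4, C_1 ≅ Z^4.

The boundary map ∂_1: C_1 → C_0 sends each edge [p,q] (with p < q) to q − p. For instance
  ∂[v_2,v_3] = [v_3] − [v_2].
The 4×4 boundary matrix has rank 3 and Smith normal form diag(1,1,1).

Reading off H_k = ker ∂_k / im ∂_{k+1}:

  H_1: rank ker ∂_1 − rank ∂_2 = (4 − 3) − 0 = 1, and there is no ∂_2, so H_1 ≅ Z.

H_1 = Z.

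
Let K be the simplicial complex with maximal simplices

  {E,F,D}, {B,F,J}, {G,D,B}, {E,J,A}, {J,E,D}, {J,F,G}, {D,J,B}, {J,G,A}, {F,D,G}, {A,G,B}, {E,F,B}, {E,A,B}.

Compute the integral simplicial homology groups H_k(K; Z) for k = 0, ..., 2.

Fix the vertex order A < B < D < E < F < G < J and write every simplex with vertices in increasing order. Then dim K = 2 and the simplices of K are:

  0-simplices (7): A, B, D, E, F, G, J
  1-simplices (18): AB, AE, AG, AJ, BD, BE, BF, BG, BJ, DE, DF, DG, DJ, EF, EJ, FG, FJ, GJ
  2-simplices (12): ABE, ABG, AEJ, AGJ, BDG, BDJ, BEF, BFJ, DEF, DEJ, DFG, FGJ

so the chain groups are C_0 ≅ Z^7, C_1 ≅ Z^18, C_2 ≅ Z^12.

Boundary ∂_1: C_1 → C_0 maps an edge to its endpoints' difference, ∂[p,q] = q − p.
The 7×18 boundary matrix has rank 6 and Smith normal form diag(1,1,1,1,1,1).

The boundary map ∂_2: C_2 → C_1 acts by ∂[p,q,r] = [q,r] − [p,r] + [p,q]. For instance
  ∂AGJ = GJ − AJ + AG,
  ∂BFJ = FJ − BJ + BF.
The 18×12 boundary matrix has rank 12 and Smith normal form diag(1,1,1,1,1,1,1,1,1,1,1,2).

From H_k ≅ ker(∂_k) / im(∂_{k+1}) we obtain:

  H_0: rank C_0 − rank ∂_1 = 7 − 6 = 1, and the invariant factors of ∂_1 are all 1, so H_0 = Z.
  H_1: rank ker ∂_1 − rank ∂_2 = (18 − 6) − 12 = 0, and ∂_2 has invariant factor 2 > 1, so H_1 = Z_2.
  H_2: rank ker ∂_2 − rank ∂_3 = (12 − 12) − 0 = 0, and there is no ∂_3, so H_2 = 0.

H_0 ≅ Z,  H_1 ≅ Z_2,  H_2 = 0.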